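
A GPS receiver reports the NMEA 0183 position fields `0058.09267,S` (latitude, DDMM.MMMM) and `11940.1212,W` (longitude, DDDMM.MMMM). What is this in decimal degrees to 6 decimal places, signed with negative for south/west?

Lat: degrees = first 2 digits = 0, minutes = 58.09267; 0 + 58.09267/60 = 0.9682112
S ⇒ negate
λ: degrees = first 3 digits = 119, minutes = 40.1212; 119 + 40.1212/60 = 119.6686867
W → negative

-0.968211, -119.668687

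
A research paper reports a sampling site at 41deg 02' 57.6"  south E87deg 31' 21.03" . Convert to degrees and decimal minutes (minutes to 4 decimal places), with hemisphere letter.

Latitude: 2 + 57.6/60 = 2.960000′
Lon: seconds/60 = 0.35050; minutes = 31 + 0.35050 = 31.350500

41° 2.9600′ S, 87° 31.3505′ E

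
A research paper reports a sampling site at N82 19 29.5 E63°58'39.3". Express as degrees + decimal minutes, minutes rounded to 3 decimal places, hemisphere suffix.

82° 19.492′ N, 63° 58.655′ E

Lat: 19 + 29.5/60 = 19.49167′
λ: seconds/60 = 0.65500; minutes = 58 + 0.65500 = 58.65500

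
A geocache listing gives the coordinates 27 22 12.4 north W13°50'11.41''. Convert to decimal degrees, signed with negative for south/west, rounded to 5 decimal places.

27.37011, -13.83650

Latitude: 27 + 22/60 + 12.4/3600 = 27.370111
N → positive
λ: 13° + 50/60 + 11.41/3600 = 13 + 0.833333 + 0.003169 = 13.836503
W ⇒ negate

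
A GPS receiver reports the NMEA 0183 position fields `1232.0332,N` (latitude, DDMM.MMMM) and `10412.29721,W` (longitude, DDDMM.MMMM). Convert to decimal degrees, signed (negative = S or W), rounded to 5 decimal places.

12.53389, -104.20495

Latitude: split at 2 digits → 12° and 32.0332′; 12 + 32.0332/60 = 12.533887
N → positive
Longitude: degrees = first 3 digits = 104, minutes = 12.29721; 104 + 12.29721/60 = 104.204954
hemisphere W, so the sign is −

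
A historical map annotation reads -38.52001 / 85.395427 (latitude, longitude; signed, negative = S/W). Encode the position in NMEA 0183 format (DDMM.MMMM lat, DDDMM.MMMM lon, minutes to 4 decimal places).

Latitude is negative → S; |value| = 38.520010
φ: 38° + 0.520010 × 60 = 38° 31.200600′
Longitude: minutes = (85.395427 − 85) × 60 = 23.725620

3831.2006,S / 08523.7256,E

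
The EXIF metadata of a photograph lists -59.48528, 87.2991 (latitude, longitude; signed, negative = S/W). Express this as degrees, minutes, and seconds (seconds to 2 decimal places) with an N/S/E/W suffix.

Latitude is negative → S; |value| = 59.485280
φ: 0.485280 × 60 = 29.11680′ → 29′, remainder × 60 = 7.0080″
Longitude: whole degrees 87; 17.94600′ → 17′ and 56.7600″

59°29′7.01″ S, 87°17′56.76″ E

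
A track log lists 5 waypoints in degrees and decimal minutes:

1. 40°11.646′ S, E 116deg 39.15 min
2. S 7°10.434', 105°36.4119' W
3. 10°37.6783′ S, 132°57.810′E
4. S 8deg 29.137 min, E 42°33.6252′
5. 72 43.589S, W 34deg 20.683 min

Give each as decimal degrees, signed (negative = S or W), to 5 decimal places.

1. -40.19410, 116.65250
2. -7.17390, -105.60687
3. -10.62797, 132.96350
4. -8.48562, 42.56042
5. -72.72648, -34.34472

Point 1:
  Latitude: 11.646′ = 0.194100°; total 40.194100
  S → negative
  Lon: 116 + 39.15/60 = 116.652500
  E ⇒ keep positive
Point 2:
  Latitude: 7 + 10.434/60 = 7.173900
  hemisphere S, so the sign is −
  Lon: 105 + 36.4119/60 = 105.606865
  W ⇒ negate
Point 3:
  φ: 10 + 37.6783/60 = 10.627972
  hemisphere S, so the sign is −
  Lon: 57.81′ = 0.963500°; total 132.963500
  E → positive
Point 4:
  Lat: 29.137′ = 0.485617°; total 8.485617
  S ⇒ negate
  Lon: 42 + 33.6252/60 = 42.560420
  E ⇒ keep positive
Point 5:
  Lat: 43.589′ = 0.726483°; total 72.726483
  S ⇒ negate
  Lon: 20.683′ = 0.344717°; total 34.344717
  hemisphere W, so the sign is −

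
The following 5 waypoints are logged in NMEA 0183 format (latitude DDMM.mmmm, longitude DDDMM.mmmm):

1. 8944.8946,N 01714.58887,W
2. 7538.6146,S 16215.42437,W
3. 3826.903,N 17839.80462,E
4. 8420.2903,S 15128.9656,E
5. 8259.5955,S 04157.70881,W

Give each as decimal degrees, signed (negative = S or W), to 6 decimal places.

1. 89.748243, -17.243148
2. -75.643577, -162.257073
3. 38.448383, 178.663410
4. -84.338172, 151.482760
5. -82.993258, -41.961814

Point 1:
  Lat: split at 2 digits → 89° and 44.8946′; 89 + 44.8946/60 = 89.7482433
  N ⇒ keep positive
  Lon: degrees = first 3 digits = 17, minutes = 14.58887; 17 + 14.58887/60 = 17.2431478
  W → negative
Point 2:
  Latitude: degrees = first 2 digits = 75, minutes = 38.6146; 75 + 38.6146/60 = 75.6435767
  S ⇒ negate
  Longitude: split at 3 digits → 162° and 15.42437′; 162 + 15.42437/60 = 162.2570728
  hemisphere W, so the sign is −
Point 3:
  Lat: split at 2 digits → 38° and 26.903′; 38 + 26.903/60 = 38.4483833
  N → positive
  Longitude: split at 3 digits → 178° and 39.80462′; 178 + 39.80462/60 = 178.6634103
  E → positive
Point 4:
  φ: degrees = first 2 digits = 84, minutes = 20.2903; 84 + 20.2903/60 = 84.3381717
  S ⇒ negate
  Lon: degrees = first 3 digits = 151, minutes = 28.9656; 151 + 28.9656/60 = 151.4827600
  E ⇒ keep positive
Point 5:
  Latitude: split at 2 digits → 82° and 59.5955′; 82 + 59.5955/60 = 82.9932583
  S ⇒ negate
  λ: split at 3 digits → 041° and 57.70881′; 41 + 57.70881/60 = 41.9618135
  hemisphere W, so the sign is −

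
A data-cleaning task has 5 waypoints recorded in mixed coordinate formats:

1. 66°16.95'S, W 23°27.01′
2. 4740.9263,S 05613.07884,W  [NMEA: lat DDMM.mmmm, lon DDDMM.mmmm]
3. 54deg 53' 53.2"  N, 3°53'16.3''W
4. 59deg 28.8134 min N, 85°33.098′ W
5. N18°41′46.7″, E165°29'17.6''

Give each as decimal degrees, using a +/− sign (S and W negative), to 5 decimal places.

Point 1:
  Lat: 16.95′ = 0.282500°; total 66.282500
  S ⇒ negate
  λ: 23 + 27.01/60 = 23.450167
  W → negative
Point 2:
  Latitude: split at 2 digits → 47° and 40.9263′; 47 + 40.9263/60 = 47.682105
  S ⇒ negate
  λ: degrees = first 3 digits = 56, minutes = 13.07884; 56 + 13.07884/60 = 56.217981
  hemisphere W, so the sign is −
Point 3:
  Lat: 54 + 53/60 + 53.2/3600 = 54.898111
  N → positive
  Lon: 53′ + 16.3″ = 53.27167′; 3 + 53.27167/60 = 3.887861
  W → negative
Point 4:
  Latitude: 28.8134′ = 0.480223°; total 59.480223
  N ⇒ keep positive
  λ: 33.098′ = 0.551633°; total 85.551633
  W → negative
Point 5:
  Latitude: 41′ + 46.7″ = 41.77833′; 18 + 41.77833/60 = 18.696306
  N → positive
  Longitude: 29′ + 17.6″ = 29.29333′; 165 + 29.29333/60 = 165.488222
  E ⇒ keep positive

1. -66.28250, -23.45017
2. -47.68211, -56.21798
3. 54.89811, -3.88786
4. 59.48022, -85.55163
5. 18.69631, 165.48822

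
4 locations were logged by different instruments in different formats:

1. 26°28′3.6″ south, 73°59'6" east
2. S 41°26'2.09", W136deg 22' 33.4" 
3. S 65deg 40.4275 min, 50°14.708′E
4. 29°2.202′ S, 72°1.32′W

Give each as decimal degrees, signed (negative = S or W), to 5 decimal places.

1. -26.46767, 73.98500
2. -41.43391, -136.37594
3. -65.67379, 50.24513
4. -29.03670, -72.02200

Point 1:
  Lat: 26 + 28/60 + 3.6/3600 = 26.467667
  S → negative
  λ: 73° + 59/60 + 6/3600 = 73 + 0.983333 + 0.001667 = 73.985000
  E ⇒ keep positive
Point 2:
  Lat: 26′ + 2.09″ = 26.03483′; 41 + 26.03483/60 = 41.433914
  S ⇒ negate
  Longitude: 136 + 22/60 + 33.4/3600 = 136.375944
  hemisphere W, so the sign is −
Point 3:
  φ: 40.4275′ = 0.673792°; total 65.673792
  S ⇒ negate
  λ: 50 + 14.708/60 = 50.245133
  E ⇒ keep positive
Point 4:
  Latitude: 2.202′ = 0.036700°; total 29.036700
  S ⇒ negate
  λ: 72 + 1.32/60 = 72.022000
  hemisphere W, so the sign is −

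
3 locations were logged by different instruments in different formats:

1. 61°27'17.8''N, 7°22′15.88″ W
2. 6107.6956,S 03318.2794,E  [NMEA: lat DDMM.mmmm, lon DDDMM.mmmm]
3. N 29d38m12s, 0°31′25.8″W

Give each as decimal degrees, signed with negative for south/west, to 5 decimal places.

1. 61.45494, -7.37108
2. -61.12826, 33.30466
3. 29.63667, -0.52383

Point 1:
  Latitude: 61 + 27/60 + 17.8/3600 = 61.454944
  N → positive
  λ: 22′ + 15.88″ = 22.26467′; 7 + 22.26467/60 = 7.371078
  W ⇒ negate
Point 2:
  Latitude: split at 2 digits → 61° and 7.6956′; 61 + 7.6956/60 = 61.128260
  hemisphere S, so the sign is −
  Lon: degrees = first 3 digits = 33, minutes = 18.2794; 33 + 18.2794/60 = 33.304657
  E → positive
Point 3:
  Latitude: 38′ + 12″ = 38.20000′; 29 + 38.20000/60 = 29.636667
  N ⇒ keep positive
  Longitude: 0 + 31/60 + 25.8/3600 = 0.523833
  W → negative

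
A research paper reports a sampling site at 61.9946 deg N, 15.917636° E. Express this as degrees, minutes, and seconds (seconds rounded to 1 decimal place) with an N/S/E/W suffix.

61°59′40.6″ N, 15°55′3.5″ E

Lat: 0.994600° → 59.67600′; 0.67600 × 60 = 40.560″
Lon: 0.917636 × 60 = 55.05816′ → 55′, remainder × 60 = 3.490″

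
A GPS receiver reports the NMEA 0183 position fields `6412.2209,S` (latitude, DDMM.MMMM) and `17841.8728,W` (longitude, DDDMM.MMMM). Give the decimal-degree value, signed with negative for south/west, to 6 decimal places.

Latitude: degrees = first 2 digits = 64, minutes = 12.2209; 64 + 12.2209/60 = 64.2036817
S → negative
Lon: split at 3 digits → 178° and 41.8728′; 178 + 41.8728/60 = 178.6978800
hemisphere W, so the sign is −

-64.203682, -178.697880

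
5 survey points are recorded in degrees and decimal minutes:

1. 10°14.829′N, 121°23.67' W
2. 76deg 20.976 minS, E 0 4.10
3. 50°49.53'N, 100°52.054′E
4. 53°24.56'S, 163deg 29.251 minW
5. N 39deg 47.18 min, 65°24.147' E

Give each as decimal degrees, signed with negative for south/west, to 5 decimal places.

Point 1:
  Lat: 14.829′ = 0.247150°; total 10.247150
  N → positive
  Lon: 23.67′ = 0.394500°; total 121.394500
  hemisphere W, so the sign is −
Point 2:
  φ: 20.976′ = 0.349600°; total 76.349600
  hemisphere S, so the sign is −
  Longitude: 0 + 4.1/60 = 0.068333
  E ⇒ keep positive
Point 3:
  Lat: 50 + 49.53/60 = 50.825500
  N → positive
  λ: 52.054′ = 0.867567°; total 100.867567
  E ⇒ keep positive
Point 4:
  Latitude: 24.56′ = 0.409333°; total 53.409333
  hemisphere S, so the sign is −
  Longitude: 29.251′ = 0.487517°; total 163.487517
  W ⇒ negate
Point 5:
  φ: 47.18′ = 0.786333°; total 39.786333
  N ⇒ keep positive
  Lon: 24.147′ = 0.402450°; total 65.402450
  E → positive

1. 10.24715, -121.39450
2. -76.34960, 0.06833
3. 50.82550, 100.86757
4. -53.40933, -163.48752
5. 39.78633, 65.40245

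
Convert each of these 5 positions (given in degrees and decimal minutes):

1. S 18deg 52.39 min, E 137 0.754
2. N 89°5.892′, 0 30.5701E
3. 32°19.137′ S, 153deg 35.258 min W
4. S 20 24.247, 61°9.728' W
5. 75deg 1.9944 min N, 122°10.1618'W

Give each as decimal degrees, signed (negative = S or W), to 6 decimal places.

Point 1:
  Lat: 18 + 52.39/60 = 18.8731667
  hemisphere S, so the sign is −
  λ: 137 + 0.754/60 = 137.0125667
  E → positive
Point 2:
  φ: 89 + 5.892/60 = 89.0982000
  N → positive
  Longitude: 0 + 30.5701/60 = 0.5095017
  E → positive
Point 3:
  Latitude: 32 + 19.137/60 = 32.3189500
  hemisphere S, so the sign is −
  Longitude: 35.258′ = 0.587633°; total 153.5876333
  W → negative
Point 4:
  Latitude: 20 + 24.247/60 = 20.4041167
  hemisphere S, so the sign is −
  Longitude: 61 + 9.728/60 = 61.1621333
  hemisphere W, so the sign is −
Point 5:
  Latitude: 1.9944′ = 0.033240°; total 75.0332400
  N → positive
  λ: 10.1618′ = 0.169363°; total 122.1693633
  W → negative

1. -18.873167, 137.012567
2. 89.098200, 0.509502
3. -32.318950, -153.587633
4. -20.404117, -61.162133
5. 75.033240, -122.169363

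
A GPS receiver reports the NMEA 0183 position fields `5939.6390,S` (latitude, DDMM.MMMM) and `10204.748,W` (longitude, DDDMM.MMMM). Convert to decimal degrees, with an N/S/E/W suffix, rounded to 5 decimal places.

59.66065° S, 102.07913° W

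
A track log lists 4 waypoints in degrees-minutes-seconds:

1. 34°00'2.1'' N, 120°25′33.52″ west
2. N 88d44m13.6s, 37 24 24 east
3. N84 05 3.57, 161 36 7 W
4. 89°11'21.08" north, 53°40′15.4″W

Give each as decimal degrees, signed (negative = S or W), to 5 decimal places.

Point 1:
  Latitude: 34° + 0/60 + 2.1/3600 = 34 + 0.000000 + 0.000583 = 34.000583
  N ⇒ keep positive
  λ: 120° + 25/60 + 33.52/3600 = 120 + 0.416667 + 0.009311 = 120.425978
  hemisphere W, so the sign is −
Point 2:
  Lat: 44′ + 13.6″ = 44.22667′; 88 + 44.22667/60 = 88.737111
  N ⇒ keep positive
  Lon: 37 + 24/60 + 24/3600 = 37.406667
  E → positive
Point 3:
  Lat: 84 + 5/60 + 3.57/3600 = 84.084325
  N ⇒ keep positive
  Lon: 161 + 36/60 + 7/3600 = 161.601944
  hemisphere W, so the sign is −
Point 4:
  Lat: 89 + 11/60 + 21.08/3600 = 89.189189
  N → positive
  Lon: 53° + 40/60 + 15.4/3600 = 53 + 0.666667 + 0.004278 = 53.670944
  W ⇒ negate

1. 34.00058, -120.42598
2. 88.73711, 37.40667
3. 84.08433, -161.60194
4. 89.18919, -53.67094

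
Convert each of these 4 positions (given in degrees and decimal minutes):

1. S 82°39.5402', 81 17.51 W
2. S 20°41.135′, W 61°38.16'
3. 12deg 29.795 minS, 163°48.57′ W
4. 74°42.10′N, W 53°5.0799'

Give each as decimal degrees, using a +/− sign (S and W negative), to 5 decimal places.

1. -82.65900, -81.29183
2. -20.68558, -61.63600
3. -12.49658, -163.80950
4. 74.70167, -53.08467

Point 1:
  Latitude: 39.5402′ = 0.659003°; total 82.659003
  S → negative
  Longitude: 17.51′ = 0.291833°; total 81.291833
  hemisphere W, so the sign is −
Point 2:
  Lat: 41.135′ = 0.685583°; total 20.685583
  S → negative
  λ: 38.16′ = 0.636000°; total 61.636000
  W → negative
Point 3:
  φ: 29.795′ = 0.496583°; total 12.496583
  S → negative
  λ: 163 + 48.57/60 = 163.809500
  hemisphere W, so the sign is −
Point 4:
  Latitude: 42.1′ = 0.701667°; total 74.701667
  N ⇒ keep positive
  Lon: 5.0799′ = 0.084665°; total 53.084665
  W ⇒ negate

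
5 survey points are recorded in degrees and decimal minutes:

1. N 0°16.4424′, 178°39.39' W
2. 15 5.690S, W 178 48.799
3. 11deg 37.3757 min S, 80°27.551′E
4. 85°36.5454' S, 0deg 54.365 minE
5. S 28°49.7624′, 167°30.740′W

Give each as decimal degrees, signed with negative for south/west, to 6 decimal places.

1. 0.274040, -178.656500
2. -15.094833, -178.813317
3. -11.622928, 80.459183
4. -85.609090, 0.906083
5. -28.829373, -167.512333

Point 1:
  φ: 16.4424′ = 0.274040°; total 0.2740400
  N → positive
  Lon: 39.39′ = 0.656500°; total 178.6565000
  W → negative
Point 2:
  φ: 15 + 5.69/60 = 15.0948333
  S ⇒ negate
  Longitude: 48.799′ = 0.813317°; total 178.8133167
  W ⇒ negate
Point 3:
  Lat: 37.3757′ = 0.622928°; total 11.6229283
  S → negative
  Lon: 27.551′ = 0.459183°; total 80.4591833
  E → positive
Point 4:
  Lat: 36.5454′ = 0.609090°; total 85.6090900
  S ⇒ negate
  Lon: 54.365′ = 0.906083°; total 0.9060833
  E → positive
Point 5:
  Lat: 49.7624′ = 0.829373°; total 28.8293733
  S → negative
  Lon: 167 + 30.74/60 = 167.5123333
  hemisphere W, so the sign is −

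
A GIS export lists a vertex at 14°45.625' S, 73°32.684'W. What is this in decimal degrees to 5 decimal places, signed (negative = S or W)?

-14.76042, -73.54473

φ: 14 + 45.625/60 = 14.760417
hemisphere S, so the sign is −
Lon: 32.684′ = 0.544733°; total 73.544733
W → negative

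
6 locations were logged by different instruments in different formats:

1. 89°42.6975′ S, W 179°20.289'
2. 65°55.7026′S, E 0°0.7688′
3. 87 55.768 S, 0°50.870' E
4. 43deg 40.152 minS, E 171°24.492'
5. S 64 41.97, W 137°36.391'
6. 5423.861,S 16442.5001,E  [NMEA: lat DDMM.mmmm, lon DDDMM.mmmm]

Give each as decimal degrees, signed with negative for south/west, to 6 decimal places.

1. -89.711625, -179.338150
2. -65.928377, 0.012813
3. -87.929467, 0.847833
4. -43.669200, 171.408200
5. -64.699500, -137.606517
6. -54.397683, 164.708335

Point 1:
  Latitude: 89 + 42.6975/60 = 89.7116250
  S ⇒ negate
  Longitude: 179 + 20.289/60 = 179.3381500
  W ⇒ negate
Point 2:
  Latitude: 65 + 55.7026/60 = 65.9283767
  S → negative
  Lon: 0 + 0.7688/60 = 0.0128133
  E ⇒ keep positive
Point 3:
  Latitude: 55.768′ = 0.929467°; total 87.9294667
  S ⇒ negate
  Lon: 0 + 50.87/60 = 0.8478333
  E → positive
Point 4:
  Lat: 40.152′ = 0.669200°; total 43.6692000
  hemisphere S, so the sign is −
  Lon: 171 + 24.492/60 = 171.4082000
  E → positive
Point 5:
  Latitude: 64 + 41.97/60 = 64.6995000
  S ⇒ negate
  λ: 36.391′ = 0.606517°; total 137.6065167
  hemisphere W, so the sign is −
Point 6:
  φ: split at 2 digits → 54° and 23.861′; 54 + 23.861/60 = 54.3976833
  hemisphere S, so the sign is −
  Lon: degrees = first 3 digits = 164, minutes = 42.5001; 164 + 42.5001/60 = 164.7083350
  E ⇒ keep positive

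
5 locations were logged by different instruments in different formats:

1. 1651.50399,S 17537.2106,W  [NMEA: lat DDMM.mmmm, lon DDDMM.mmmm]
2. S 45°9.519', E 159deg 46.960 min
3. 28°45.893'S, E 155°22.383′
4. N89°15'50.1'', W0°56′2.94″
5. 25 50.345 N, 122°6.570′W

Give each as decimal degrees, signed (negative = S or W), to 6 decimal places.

Point 1:
  Latitude: split at 2 digits → 16° and 51.50399′; 16 + 51.50399/60 = 16.8583998
  S ⇒ negate
  λ: degrees = first 3 digits = 175, minutes = 37.2106; 175 + 37.2106/60 = 175.6201767
  W → negative
Point 2:
  Latitude: 9.519′ = 0.158650°; total 45.1586500
  S ⇒ negate
  Longitude: 159 + 46.96/60 = 159.7826667
  E → positive
Point 3:
  Latitude: 28 + 45.893/60 = 28.7648833
  S → negative
  Longitude: 22.383′ = 0.373050°; total 155.3730500
  E ⇒ keep positive
Point 4:
  φ: 89° + 15/60 + 50.1/3600 = 89 + 0.250000 + 0.013917 = 89.2639167
  N → positive
  Longitude: 56′ + 2.94″ = 56.04900′; 0 + 56.04900/60 = 0.9341500
  W ⇒ negate
Point 5:
  φ: 50.345′ = 0.839083°; total 25.8390833
  N ⇒ keep positive
  λ: 122 + 6.57/60 = 122.1095000
  hemisphere W, so the sign is −

1. -16.858400, -175.620177
2. -45.158650, 159.782667
3. -28.764883, 155.373050
4. 89.263917, -0.934150
5. 25.839083, -122.109500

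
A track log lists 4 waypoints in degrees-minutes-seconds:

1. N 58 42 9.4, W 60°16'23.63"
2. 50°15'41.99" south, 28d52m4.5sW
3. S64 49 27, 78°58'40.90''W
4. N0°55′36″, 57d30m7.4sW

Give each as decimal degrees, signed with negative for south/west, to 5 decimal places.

Point 1:
  φ: 58 + 42/60 + 9.4/3600 = 58.702611
  N ⇒ keep positive
  Longitude: 60° + 16/60 + 23.63/3600 = 60 + 0.266667 + 0.006564 = 60.273231
  hemisphere W, so the sign is −
Point 2:
  Latitude: 50 + 15/60 + 41.99/3600 = 50.261664
  S ⇒ negate
  λ: 52′ + 4.5″ = 52.07500′; 28 + 52.07500/60 = 28.867917
  W → negative
Point 3:
  Lat: 49′ + 27″ = 49.45000′; 64 + 49.45000/60 = 64.824167
  S ⇒ negate
  Lon: 78 + 58/60 + 40.9/3600 = 78.978028
  hemisphere W, so the sign is −
Point 4:
  Latitude: 55′ + 36″ = 55.60000′; 0 + 55.60000/60 = 0.926667
  N ⇒ keep positive
  λ: 57 + 30/60 + 7.4/3600 = 57.502056
  hemisphere W, so the sign is −

1. 58.70261, -60.27323
2. -50.26166, -28.86792
3. -64.82417, -78.97803
4. 0.92667, -57.50206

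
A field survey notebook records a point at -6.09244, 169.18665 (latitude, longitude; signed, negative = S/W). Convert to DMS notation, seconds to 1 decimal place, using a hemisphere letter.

6°05′32.8″ S, 169°11′11.9″ E

Latitude is negative → S; |value| = 6.092440
Lat: 0.092440 × 60 = 5.54640′ → 5′, remainder × 60 = 32.784″
Lon: 0.186650 × 60 = 11.19900′ → 11′, remainder × 60 = 11.940″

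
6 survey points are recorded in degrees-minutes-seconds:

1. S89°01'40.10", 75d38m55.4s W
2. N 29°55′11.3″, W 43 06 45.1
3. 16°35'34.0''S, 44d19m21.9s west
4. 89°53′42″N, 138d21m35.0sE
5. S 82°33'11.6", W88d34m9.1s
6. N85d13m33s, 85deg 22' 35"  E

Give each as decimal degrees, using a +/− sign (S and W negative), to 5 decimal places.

1. -89.02781, -75.64872
2. 29.91981, -43.11253
3. -16.59278, -44.32275
4. 89.89500, 138.35972
5. -82.55322, -88.56919
6. 85.22583, 85.37639

Point 1:
  Lat: 89 + 1/60 + 40.1/3600 = 89.027806
  S ⇒ negate
  Longitude: 38′ + 55.4″ = 38.92333′; 75 + 38.92333/60 = 75.648722
  hemisphere W, so the sign is −
Point 2:
  Latitude: 55′ + 11.3″ = 55.18833′; 29 + 55.18833/60 = 29.919806
  N ⇒ keep positive
  Longitude: 43 + 6/60 + 45.1/3600 = 43.112528
  W → negative
Point 3:
  φ: 35′ + 34″ = 35.56667′; 16 + 35.56667/60 = 16.592778
  S → negative
  Longitude: 19′ + 21.9″ = 19.36500′; 44 + 19.36500/60 = 44.322750
  W ⇒ negate
Point 4:
  Lat: 53′ + 42″ = 53.70000′; 89 + 53.70000/60 = 89.895000
  N ⇒ keep positive
  λ: 138° + 21/60 + 35/3600 = 138 + 0.350000 + 0.009722 = 138.359722
  E → positive
Point 5:
  φ: 33′ + 11.6″ = 33.19333′; 82 + 33.19333/60 = 82.553222
  S → negative
  Lon: 88° + 34/60 + 9.1/3600 = 88 + 0.566667 + 0.002528 = 88.569194
  hemisphere W, so the sign is −
Point 6:
  Latitude: 13′ + 33″ = 13.55000′; 85 + 13.55000/60 = 85.225833
  N ⇒ keep positive
  Lon: 85° + 22/60 + 35/3600 = 85 + 0.366667 + 0.009722 = 85.376389
  E ⇒ keep positive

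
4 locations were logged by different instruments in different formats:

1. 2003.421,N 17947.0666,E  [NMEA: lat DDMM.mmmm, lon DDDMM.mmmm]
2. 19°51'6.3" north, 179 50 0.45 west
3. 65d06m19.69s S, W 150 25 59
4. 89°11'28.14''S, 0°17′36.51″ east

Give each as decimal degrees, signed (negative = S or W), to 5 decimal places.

1. 20.05702, 179.78444
2. 19.85175, -179.83346
3. -65.10547, -150.43306
4. -89.19115, 0.29348

Point 1:
  Latitude: split at 2 digits → 20° and 3.421′; 20 + 3.421/60 = 20.057017
  N → positive
  Longitude: split at 3 digits → 179° and 47.0666′; 179 + 47.0666/60 = 179.784443
  E → positive
Point 2:
  Latitude: 19° + 51/60 + 6.3/3600 = 19 + 0.850000 + 0.001750 = 19.851750
  N ⇒ keep positive
  Lon: 179 + 50/60 + 0.45/3600 = 179.833458
  W ⇒ negate
Point 3:
  Lat: 65 + 6/60 + 19.69/3600 = 65.105469
  S → negative
  Longitude: 25′ + 59″ = 25.98333′; 150 + 25.98333/60 = 150.433056
  hemisphere W, so the sign is −
Point 4:
  Latitude: 11′ + 28.14″ = 11.46900′; 89 + 11.46900/60 = 89.191150
  hemisphere S, so the sign is −
  Longitude: 17′ + 36.51″ = 17.60850′; 0 + 17.60850/60 = 0.293475
  E ⇒ keep positive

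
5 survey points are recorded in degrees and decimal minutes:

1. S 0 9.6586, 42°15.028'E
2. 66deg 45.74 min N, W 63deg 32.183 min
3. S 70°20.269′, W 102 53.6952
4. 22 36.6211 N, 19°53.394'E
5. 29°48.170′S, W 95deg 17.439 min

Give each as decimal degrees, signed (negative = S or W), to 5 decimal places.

1. -0.16098, 42.25047
2. 66.76233, -63.53638
3. -70.33782, -102.89492
4. 22.61035, 19.88990
5. -29.80283, -95.29065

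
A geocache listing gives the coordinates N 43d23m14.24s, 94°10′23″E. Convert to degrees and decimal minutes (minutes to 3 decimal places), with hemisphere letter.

43° 23.237′ N, 94° 10.383′ E

Lat: seconds/60 = 0.23733; minutes = 23 + 0.23733 = 23.23733
Lon: seconds/60 = 0.38333; minutes = 10 + 0.38333 = 10.38333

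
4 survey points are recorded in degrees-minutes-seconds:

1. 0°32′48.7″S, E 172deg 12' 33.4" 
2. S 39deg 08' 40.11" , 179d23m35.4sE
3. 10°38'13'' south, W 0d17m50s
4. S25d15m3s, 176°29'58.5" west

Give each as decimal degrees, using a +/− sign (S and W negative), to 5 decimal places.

Point 1:
  φ: 32′ + 48.7″ = 32.81167′; 0 + 32.81167/60 = 0.546861
  S ⇒ negate
  Lon: 172 + 12/60 + 33.4/3600 = 172.209278
  E ⇒ keep positive
Point 2:
  Latitude: 39 + 8/60 + 40.11/3600 = 39.144475
  hemisphere S, so the sign is −
  Longitude: 179 + 23/60 + 35.4/3600 = 179.393167
  E ⇒ keep positive
Point 3:
  Lat: 10 + 38/60 + 13/3600 = 10.636944
  S ⇒ negate
  Longitude: 17′ + 50″ = 17.83333′; 0 + 17.83333/60 = 0.297222
  hemisphere W, so the sign is −
Point 4:
  φ: 25° + 15/60 + 3/3600 = 25 + 0.250000 + 0.000833 = 25.250833
  S ⇒ negate
  Lon: 29′ + 58.5″ = 29.97500′; 176 + 29.97500/60 = 176.499583
  hemisphere W, so the sign is −

1. -0.54686, 172.20928
2. -39.14448, 179.39317
3. -10.63694, -0.29722
4. -25.25083, -176.49958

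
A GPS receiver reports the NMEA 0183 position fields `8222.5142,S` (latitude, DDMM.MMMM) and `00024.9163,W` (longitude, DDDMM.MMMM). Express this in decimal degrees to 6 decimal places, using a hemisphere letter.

82.375237° S, 0.415272° W

φ: split at 2 digits → 82° and 22.5142′; 82 + 22.5142/60 = 82.3752367
Lon: split at 3 digits → 000° and 24.9163′; 0 + 24.9163/60 = 0.4152717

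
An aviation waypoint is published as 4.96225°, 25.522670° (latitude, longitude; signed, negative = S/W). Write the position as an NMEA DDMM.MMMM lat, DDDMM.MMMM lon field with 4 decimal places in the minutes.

Latitude: minutes = (4.962250 − 4) × 60 = 57.735000
Lon: 25° + 0.522670 × 60 = 25° 31.360200′

0457.7350,N / 02531.3602,E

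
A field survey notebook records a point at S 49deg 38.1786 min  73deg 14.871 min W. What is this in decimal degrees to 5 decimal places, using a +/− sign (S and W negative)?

-49.63631, -73.24785

φ: 38.1786′ = 0.636310°; total 49.636310
S → negative
Lon: 73 + 14.871/60 = 73.247850
W → negative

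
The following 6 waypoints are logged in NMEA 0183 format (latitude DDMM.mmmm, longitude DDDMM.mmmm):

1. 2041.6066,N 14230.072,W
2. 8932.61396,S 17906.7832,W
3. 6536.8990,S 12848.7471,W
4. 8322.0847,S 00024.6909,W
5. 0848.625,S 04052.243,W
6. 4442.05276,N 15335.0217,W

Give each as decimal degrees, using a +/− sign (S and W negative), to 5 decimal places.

1. 20.69344, -142.50120
2. -89.54357, -179.11305
3. -65.61498, -128.81245
4. -83.36808, -0.41152
5. -8.81042, -40.87072
6. 44.70088, -153.58370

Point 1:
  Lat: split at 2 digits → 20° and 41.6066′; 20 + 41.6066/60 = 20.693443
  N ⇒ keep positive
  Lon: degrees = first 3 digits = 142, minutes = 30.072; 142 + 30.072/60 = 142.501200
  hemisphere W, so the sign is −
Point 2:
  Lat: degrees = first 2 digits = 89, minutes = 32.61396; 89 + 32.61396/60 = 89.543566
  S ⇒ negate
  Lon: degrees = first 3 digits = 179, minutes = 6.7832; 179 + 6.7832/60 = 179.113053
  W ⇒ negate
Point 3:
  Latitude: split at 2 digits → 65° and 36.899′; 65 + 36.899/60 = 65.614983
  S → negative
  Lon: split at 3 digits → 128° and 48.7471′; 128 + 48.7471/60 = 128.812452
  W ⇒ negate
Point 4:
  Lat: degrees = first 2 digits = 83, minutes = 22.0847; 83 + 22.0847/60 = 83.368078
  S ⇒ negate
  Longitude: split at 3 digits → 000° and 24.6909′; 0 + 24.6909/60 = 0.411515
  hemisphere W, so the sign is −
Point 5:
  φ: degrees = first 2 digits = 8, minutes = 48.625; 8 + 48.625/60 = 8.810417
  S → negative
  λ: split at 3 digits → 040° and 52.243′; 40 + 52.243/60 = 40.870717
  W ⇒ negate
Point 6:
  φ: degrees = first 2 digits = 44, minutes = 42.05276; 44 + 42.05276/60 = 44.700879
  N → positive
  Lon: degrees = first 3 digits = 153, minutes = 35.0217; 153 + 35.0217/60 = 153.583695
  W ⇒ negate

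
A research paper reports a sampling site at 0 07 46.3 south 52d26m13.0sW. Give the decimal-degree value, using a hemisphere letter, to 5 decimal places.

φ: 0° + 7/60 + 46.3/3600 = 0 + 0.116667 + 0.012861 = 0.129528
Longitude: 52° + 26/60 + 13/3600 = 52 + 0.433333 + 0.003611 = 52.436944

0.12953° S, 52.43694° W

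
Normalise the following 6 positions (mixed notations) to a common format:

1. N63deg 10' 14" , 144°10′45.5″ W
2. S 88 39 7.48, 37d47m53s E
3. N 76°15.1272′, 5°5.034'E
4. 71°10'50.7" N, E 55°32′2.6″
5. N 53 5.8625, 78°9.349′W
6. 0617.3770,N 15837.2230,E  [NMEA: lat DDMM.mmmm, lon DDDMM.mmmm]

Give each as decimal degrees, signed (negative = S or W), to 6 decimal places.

1. 63.170556, -144.179306
2. -88.652078, 37.798056
3. 76.252120, 5.083900
4. 71.180750, 55.534056
5. 53.097708, -78.155817
6. 6.289617, 158.620383

Point 1:
  Latitude: 63° + 10/60 + 14/3600 = 63 + 0.166667 + 0.003889 = 63.1705556
  N ⇒ keep positive
  Longitude: 10′ + 45.5″ = 10.75833′; 144 + 10.75833/60 = 144.1793056
  hemisphere W, so the sign is −
Point 2:
  φ: 88° + 39/60 + 7.48/3600 = 88 + 0.650000 + 0.002078 = 88.6520778
  hemisphere S, so the sign is −
  Lon: 37° + 47/60 + 53/3600 = 37 + 0.783333 + 0.014722 = 37.7980556
  E ⇒ keep positive
Point 3:
  Latitude: 15.1272′ = 0.252120°; total 76.2521200
  N ⇒ keep positive
  Lon: 5.034′ = 0.083900°; total 5.0839000
  E → positive
Point 4:
  Lat: 71 + 10/60 + 50.7/3600 = 71.1807500
  N ⇒ keep positive
  Longitude: 55 + 32/60 + 2.6/3600 = 55.5340556
  E ⇒ keep positive
Point 5:
  Lat: 53 + 5.8625/60 = 53.0977083
  N → positive
  λ: 78 + 9.349/60 = 78.1558167
  hemisphere W, so the sign is −
Point 6:
  Lat: degrees = first 2 digits = 6, minutes = 17.377; 6 + 17.377/60 = 6.2896167
  N → positive
  Lon: degrees = first 3 digits = 158, minutes = 37.223; 158 + 37.223/60 = 158.6203833
  E → positive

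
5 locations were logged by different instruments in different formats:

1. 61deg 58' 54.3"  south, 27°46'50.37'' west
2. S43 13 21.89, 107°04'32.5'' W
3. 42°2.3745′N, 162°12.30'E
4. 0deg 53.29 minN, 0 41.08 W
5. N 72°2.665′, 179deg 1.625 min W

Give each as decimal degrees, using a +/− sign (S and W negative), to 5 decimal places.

Point 1:
  Latitude: 61° + 58/60 + 54.3/3600 = 61 + 0.966667 + 0.015083 = 61.981750
  S ⇒ negate
  λ: 27 + 46/60 + 50.37/3600 = 27.780658
  W → negative
Point 2:
  Latitude: 13′ + 21.89″ = 13.36483′; 43 + 13.36483/60 = 43.222747
  S → negative
  Longitude: 107 + 4/60 + 32.5/3600 = 107.075694
  hemisphere W, so the sign is −
Point 3:
  φ: 42 + 2.3745/60 = 42.039575
  N ⇒ keep positive
  Longitude: 162 + 12.3/60 = 162.205000
  E ⇒ keep positive
Point 4:
  Lat: 53.29′ = 0.888167°; total 0.888167
  N ⇒ keep positive
  Lon: 41.08′ = 0.684667°; total 0.684667
  W ⇒ negate
Point 5:
  Latitude: 72 + 2.665/60 = 72.044417
  N ⇒ keep positive
  λ: 1.625′ = 0.027083°; total 179.027083
  W ⇒ negate

1. -61.98175, -27.78066
2. -43.22275, -107.07569
3. 42.03958, 162.20500
4. 0.88817, -0.68467
5. 72.04442, -179.02708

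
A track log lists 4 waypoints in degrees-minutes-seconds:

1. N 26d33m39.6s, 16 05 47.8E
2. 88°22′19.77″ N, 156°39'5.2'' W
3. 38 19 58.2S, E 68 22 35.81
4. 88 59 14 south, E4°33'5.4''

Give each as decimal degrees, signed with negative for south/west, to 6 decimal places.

1. 26.561000, 16.096611
2. 88.372158, -156.651444
3. -38.332833, 68.376614
4. -88.987222, 4.551500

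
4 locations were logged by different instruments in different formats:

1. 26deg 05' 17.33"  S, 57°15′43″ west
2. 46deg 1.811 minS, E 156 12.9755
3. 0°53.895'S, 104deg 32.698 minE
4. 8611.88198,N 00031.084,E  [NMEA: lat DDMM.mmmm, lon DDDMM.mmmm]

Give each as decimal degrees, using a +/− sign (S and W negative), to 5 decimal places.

1. -26.08815, -57.26194
2. -46.03018, 156.21626
3. -0.89825, 104.54497
4. 86.19803, 0.51807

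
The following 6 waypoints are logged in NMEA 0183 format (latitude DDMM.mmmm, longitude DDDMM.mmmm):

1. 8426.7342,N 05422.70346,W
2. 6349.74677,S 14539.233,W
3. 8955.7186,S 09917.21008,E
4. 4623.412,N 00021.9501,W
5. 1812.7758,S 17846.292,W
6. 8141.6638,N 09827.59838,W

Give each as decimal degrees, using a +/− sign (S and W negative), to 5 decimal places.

1. 84.44557, -54.37839
2. -63.82911, -145.65388
3. -89.92864, 99.28683
4. 46.39020, -0.36584
5. -18.21293, -178.77153
6. 81.69440, -98.45997

Point 1:
  Latitude: split at 2 digits → 84° and 26.7342′; 84 + 26.7342/60 = 84.445570
  N ⇒ keep positive
  Lon: degrees = first 3 digits = 54, minutes = 22.70346; 54 + 22.70346/60 = 54.378391
  W ⇒ negate
Point 2:
  Latitude: degrees = first 2 digits = 63, minutes = 49.74677; 63 + 49.74677/60 = 63.829113
  S → negative
  Longitude: split at 3 digits → 145° and 39.233′; 145 + 39.233/60 = 145.653883
  W ⇒ negate
Point 3:
  Latitude: degrees = first 2 digits = 89, minutes = 55.7186; 89 + 55.7186/60 = 89.928643
  hemisphere S, so the sign is −
  λ: split at 3 digits → 099° and 17.21008′; 99 + 17.21008/60 = 99.286835
  E ⇒ keep positive
Point 4:
  Latitude: split at 2 digits → 46° and 23.412′; 46 + 23.412/60 = 46.390200
  N → positive
  λ: degrees = first 3 digits = 0, minutes = 21.9501; 0 + 21.9501/60 = 0.365835
  W → negative
Point 5:
  Lat: split at 2 digits → 18° and 12.7758′; 18 + 12.7758/60 = 18.212930
  S → negative
  Longitude: degrees = first 3 digits = 178, minutes = 46.292; 178 + 46.292/60 = 178.771533
  W ⇒ negate
Point 6:
  φ: degrees = first 2 digits = 81, minutes = 41.6638; 81 + 41.6638/60 = 81.694397
  N → positive
  λ: degrees = first 3 digits = 98, minutes = 27.59838; 98 + 27.59838/60 = 98.459973
  W → negative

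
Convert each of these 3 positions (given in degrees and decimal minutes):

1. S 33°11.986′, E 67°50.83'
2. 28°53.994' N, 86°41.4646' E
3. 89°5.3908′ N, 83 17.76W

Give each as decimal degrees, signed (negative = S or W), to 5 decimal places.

1. -33.19977, 67.84717
2. 28.89990, 86.69108
3. 89.08985, -83.29600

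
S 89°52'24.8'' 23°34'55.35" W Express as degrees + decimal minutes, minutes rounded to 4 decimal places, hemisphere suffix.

89° 52.4133′ S, 23° 34.9225′ W

φ: seconds/60 = 0.41333; minutes = 52 + 0.41333 = 52.413333
Longitude: seconds/60 = 0.92250; minutes = 34 + 0.92250 = 34.922500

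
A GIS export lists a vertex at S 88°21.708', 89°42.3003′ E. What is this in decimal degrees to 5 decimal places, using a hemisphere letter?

88.36180° S, 89.70501° E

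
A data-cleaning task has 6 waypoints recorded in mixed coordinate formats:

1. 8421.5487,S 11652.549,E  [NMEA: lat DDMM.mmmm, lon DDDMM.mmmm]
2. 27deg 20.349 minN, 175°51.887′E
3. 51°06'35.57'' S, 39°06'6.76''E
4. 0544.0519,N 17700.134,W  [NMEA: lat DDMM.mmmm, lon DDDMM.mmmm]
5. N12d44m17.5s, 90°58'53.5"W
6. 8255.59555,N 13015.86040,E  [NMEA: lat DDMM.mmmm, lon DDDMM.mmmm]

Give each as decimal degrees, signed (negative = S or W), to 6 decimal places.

1. -84.359145, 116.875817
2. 27.339150, 175.864783
3. -51.109881, 39.101878
4. 5.734198, -177.002233
5. 12.738194, -90.981528
6. 82.926593, 130.264340

Point 1:
  Latitude: degrees = first 2 digits = 84, minutes = 21.5487; 84 + 21.5487/60 = 84.3591450
  S → negative
  Longitude: degrees = first 3 digits = 116, minutes = 52.549; 116 + 52.549/60 = 116.8758167
  E → positive
Point 2:
  Lat: 27 + 20.349/60 = 27.3391500
  N → positive
  Lon: 51.887′ = 0.864783°; total 175.8647833
  E → positive
Point 3:
  Lat: 6′ + 35.57″ = 6.59283′; 51 + 6.59283/60 = 51.1098806
  S ⇒ negate
  Longitude: 39 + 6/60 + 6.76/3600 = 39.1018778
  E ⇒ keep positive
Point 4:
  Lat: split at 2 digits → 05° and 44.0519′; 5 + 44.0519/60 = 5.7341983
  N → positive
  Lon: split at 3 digits → 177° and 0.134′; 177 + 0.134/60 = 177.0022333
  hemisphere W, so the sign is −
Point 5:
  Latitude: 44′ + 17.5″ = 44.29167′; 12 + 44.29167/60 = 12.7381944
  N ⇒ keep positive
  Lon: 58′ + 53.5″ = 58.89167′; 90 + 58.89167/60 = 90.9815278
  W → negative
Point 6:
  φ: degrees = first 2 digits = 82, minutes = 55.59555; 82 + 55.59555/60 = 82.9265925
  N ⇒ keep positive
  Longitude: split at 3 digits → 130° and 15.8604′; 130 + 15.8604/60 = 130.2643400
  E → positive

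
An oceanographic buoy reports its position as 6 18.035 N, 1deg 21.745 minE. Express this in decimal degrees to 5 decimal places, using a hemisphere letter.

6.30058° N, 1.36242° E

φ: 6 + 18.035/60 = 6.300583
Lon: 21.745′ = 0.362417°; total 1.362417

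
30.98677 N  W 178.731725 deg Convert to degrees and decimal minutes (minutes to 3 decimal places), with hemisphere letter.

Latitude: minutes = (30.986770 − 30) × 60 = 59.20620
Lon: fractional part 0.731725 → 43.90350 minutes

30° 59.206′ N, 178° 43.904′ W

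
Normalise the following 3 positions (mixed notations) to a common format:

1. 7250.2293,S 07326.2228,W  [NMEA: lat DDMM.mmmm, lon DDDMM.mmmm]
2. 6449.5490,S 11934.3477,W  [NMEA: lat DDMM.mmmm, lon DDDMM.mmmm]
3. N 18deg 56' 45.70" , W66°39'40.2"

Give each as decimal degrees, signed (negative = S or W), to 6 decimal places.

1. -72.837155, -73.437047
2. -64.825817, -119.572462
3. 18.946028, -66.661167

Point 1:
  φ: split at 2 digits → 72° and 50.2293′; 72 + 50.2293/60 = 72.8371550
  S → negative
  Longitude: split at 3 digits → 073° and 26.2228′; 73 + 26.2228/60 = 73.4370467
  hemisphere W, so the sign is −
Point 2:
  φ: split at 2 digits → 64° and 49.549′; 64 + 49.549/60 = 64.8258167
  hemisphere S, so the sign is −
  Longitude: split at 3 digits → 119° and 34.3477′; 119 + 34.3477/60 = 119.5724617
  W → negative
Point 3:
  φ: 18 + 56/60 + 45.7/3600 = 18.9460278
  N ⇒ keep positive
  Lon: 66° + 39/60 + 40.2/3600 = 66 + 0.650000 + 0.011167 = 66.6611667
  W → negative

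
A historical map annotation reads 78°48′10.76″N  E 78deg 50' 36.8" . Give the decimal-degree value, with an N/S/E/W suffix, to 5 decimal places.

78.80299° N, 78.84356° E

Lat: 48′ + 10.76″ = 48.17933′; 78 + 48.17933/60 = 78.802989
λ: 78° + 50/60 + 36.8/3600 = 78 + 0.833333 + 0.010222 = 78.843556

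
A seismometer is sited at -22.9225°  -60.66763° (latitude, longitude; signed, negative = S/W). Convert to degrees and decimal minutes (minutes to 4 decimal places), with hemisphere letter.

22° 55.3500′ S, 60° 40.0578′ W

Latitude is negative → S; |value| = 22.922500
φ: 22° + 0.922500 × 60 = 22° 55.350000′
Longitude is negative → W; |value| = 60.667630
Lon: fractional part 0.667630 → 40.057800 minutes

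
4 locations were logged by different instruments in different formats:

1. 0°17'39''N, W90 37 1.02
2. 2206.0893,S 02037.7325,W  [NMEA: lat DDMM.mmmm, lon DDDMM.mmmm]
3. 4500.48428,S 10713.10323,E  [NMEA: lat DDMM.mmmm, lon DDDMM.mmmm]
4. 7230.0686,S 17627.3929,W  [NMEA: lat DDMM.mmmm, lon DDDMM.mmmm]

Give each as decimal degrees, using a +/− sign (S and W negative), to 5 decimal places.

Point 1:
  Latitude: 17′ + 39″ = 17.65000′; 0 + 17.65000/60 = 0.294167
  N ⇒ keep positive
  Longitude: 37′ + 1.02″ = 37.01700′; 90 + 37.01700/60 = 90.616950
  W → negative
Point 2:
  Lat: degrees = first 2 digits = 22, minutes = 6.0893; 22 + 6.0893/60 = 22.101488
  S ⇒ negate
  Longitude: split at 3 digits → 020° and 37.7325′; 20 + 37.7325/60 = 20.628875
  hemisphere W, so the sign is −
Point 3:
  Latitude: degrees = first 2 digits = 45, minutes = 0.48428; 45 + 0.48428/60 = 45.008071
  hemisphere S, so the sign is −
  Lon: split at 3 digits → 107° and 13.10323′; 107 + 13.10323/60 = 107.218387
  E ⇒ keep positive
Point 4:
  Latitude: split at 2 digits → 72° and 30.0686′; 72 + 30.0686/60 = 72.501143
  S ⇒ negate
  λ: degrees = first 3 digits = 176, minutes = 27.3929; 176 + 27.3929/60 = 176.456548
  W → negative

1. 0.29417, -90.61695
2. -22.10149, -20.62888
3. -45.00807, 107.21839
4. -72.50114, -176.45655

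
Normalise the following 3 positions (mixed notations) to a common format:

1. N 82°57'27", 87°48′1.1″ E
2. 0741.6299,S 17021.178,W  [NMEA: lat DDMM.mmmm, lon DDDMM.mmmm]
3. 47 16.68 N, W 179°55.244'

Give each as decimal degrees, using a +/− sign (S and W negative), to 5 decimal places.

Point 1:
  φ: 82° + 57/60 + 27/3600 = 82 + 0.950000 + 0.007500 = 82.957500
  N ⇒ keep positive
  Longitude: 48′ + 1.1″ = 48.01833′; 87 + 48.01833/60 = 87.800306
  E → positive
Point 2:
  Lat: split at 2 digits → 07° and 41.6299′; 7 + 41.6299/60 = 7.693832
  S ⇒ negate
  Lon: split at 3 digits → 170° and 21.178′; 170 + 21.178/60 = 170.352967
  W → negative
Point 3:
  Latitude: 16.68′ = 0.278000°; total 47.278000
  N → positive
  Lon: 179 + 55.244/60 = 179.920733
  W ⇒ negate

1. 82.95750, 87.80031
2. -7.69383, -170.35297
3. 47.27800, -179.92073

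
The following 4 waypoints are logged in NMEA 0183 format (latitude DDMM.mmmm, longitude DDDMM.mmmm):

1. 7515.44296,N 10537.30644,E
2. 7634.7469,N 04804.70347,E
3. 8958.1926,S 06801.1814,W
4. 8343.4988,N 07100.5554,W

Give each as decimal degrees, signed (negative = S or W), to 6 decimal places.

Point 1:
  φ: degrees = first 2 digits = 75, minutes = 15.44296; 75 + 15.44296/60 = 75.2573827
  N ⇒ keep positive
  λ: split at 3 digits → 105° and 37.30644′; 105 + 37.30644/60 = 105.6217740
  E → positive
Point 2:
  Latitude: split at 2 digits → 76° and 34.7469′; 76 + 34.7469/60 = 76.5791150
  N → positive
  Lon: degrees = first 3 digits = 48, minutes = 4.70347; 48 + 4.70347/60 = 48.0783912
  E ⇒ keep positive
Point 3:
  Latitude: split at 2 digits → 89° and 58.1926′; 89 + 58.1926/60 = 89.9698767
  hemisphere S, so the sign is −
  Longitude: degrees = first 3 digits = 68, minutes = 1.1814; 68 + 1.1814/60 = 68.0196900
  W → negative
Point 4:
  Lat: degrees = first 2 digits = 83, minutes = 43.4988; 83 + 43.4988/60 = 83.7249800
  N ⇒ keep positive
  Lon: degrees = first 3 digits = 71, minutes = 0.5554; 71 + 0.5554/60 = 71.0092567
  W → negative

1. 75.257383, 105.621774
2. 76.579115, 48.078391
3. -89.969877, -68.019690
4. 83.724980, -71.009257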